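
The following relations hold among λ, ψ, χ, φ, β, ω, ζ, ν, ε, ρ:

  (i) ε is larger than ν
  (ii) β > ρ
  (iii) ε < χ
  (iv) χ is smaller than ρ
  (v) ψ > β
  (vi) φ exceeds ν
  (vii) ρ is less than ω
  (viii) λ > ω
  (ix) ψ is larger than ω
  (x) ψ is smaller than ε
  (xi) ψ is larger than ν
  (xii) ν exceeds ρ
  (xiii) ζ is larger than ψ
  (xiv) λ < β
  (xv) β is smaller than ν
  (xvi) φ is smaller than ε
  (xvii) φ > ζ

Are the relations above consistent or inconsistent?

We have χ < ρ stated directly, yet also ρ < ω < λ < β < ν < ψ < ζ < φ < ε < χ by chaining the others — so ρ < χ. Contradiction.

inconsistent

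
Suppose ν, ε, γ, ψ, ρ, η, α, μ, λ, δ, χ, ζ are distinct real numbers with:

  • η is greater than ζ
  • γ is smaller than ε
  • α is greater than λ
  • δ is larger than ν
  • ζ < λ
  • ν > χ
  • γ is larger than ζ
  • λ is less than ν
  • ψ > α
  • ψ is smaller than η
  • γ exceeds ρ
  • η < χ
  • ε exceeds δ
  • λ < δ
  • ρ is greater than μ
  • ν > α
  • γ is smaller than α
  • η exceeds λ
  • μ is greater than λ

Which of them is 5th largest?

The consecutive relations fix a unique order: ζ < λ < μ < ρ < γ < α < ψ < η < χ < ν < δ < ε.
The 5th largest is η.

η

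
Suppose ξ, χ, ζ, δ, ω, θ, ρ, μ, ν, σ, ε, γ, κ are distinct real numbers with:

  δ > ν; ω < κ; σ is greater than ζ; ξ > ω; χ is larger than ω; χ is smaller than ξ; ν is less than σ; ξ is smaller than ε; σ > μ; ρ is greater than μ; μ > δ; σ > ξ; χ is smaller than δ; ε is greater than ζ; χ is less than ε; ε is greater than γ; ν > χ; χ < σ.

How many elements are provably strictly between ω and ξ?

1

Chaining upward from ω reaches: χ, ν, δ, ε, μ, κ, ρ, σ.
Chaining downward from ξ reaches: χ.
Strictly between ω and ξ are those in both lists: χ — 1 element.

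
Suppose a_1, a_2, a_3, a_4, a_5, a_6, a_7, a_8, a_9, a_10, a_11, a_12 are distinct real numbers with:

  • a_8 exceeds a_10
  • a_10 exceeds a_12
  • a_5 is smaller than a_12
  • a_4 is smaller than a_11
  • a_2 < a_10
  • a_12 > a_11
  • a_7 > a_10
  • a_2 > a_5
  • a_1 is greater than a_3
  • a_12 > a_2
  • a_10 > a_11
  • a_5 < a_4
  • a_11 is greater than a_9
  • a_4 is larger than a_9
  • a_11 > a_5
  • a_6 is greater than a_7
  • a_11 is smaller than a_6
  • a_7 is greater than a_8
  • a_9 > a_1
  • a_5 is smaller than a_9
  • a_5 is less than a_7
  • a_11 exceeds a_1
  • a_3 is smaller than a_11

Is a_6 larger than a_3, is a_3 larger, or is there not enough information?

a_6

Link the given pairs in sequence: a_3 < a_1; a_1 < a_9; a_9 < a_4; a_4 < a_11; a_11 < a_12; a_12 < a_10; a_10 < a_8; a_8 < a_7; a_7 < a_6.
Together: a_3 < a_1 < a_9 < a_4 < a_11 < a_12 < a_10 < a_8 < a_7 < a_6.
So a_6 is larger.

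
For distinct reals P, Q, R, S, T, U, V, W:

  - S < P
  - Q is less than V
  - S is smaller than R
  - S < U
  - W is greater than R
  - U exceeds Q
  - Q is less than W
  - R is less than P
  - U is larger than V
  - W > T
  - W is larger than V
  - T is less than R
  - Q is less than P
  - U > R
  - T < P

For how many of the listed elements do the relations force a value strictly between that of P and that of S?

Chaining upward from S reaches: R, W, U.
Chaining downward from P reaches: Q, T, R.
Strictly between S and P are those in both lists: R — 1 element.

1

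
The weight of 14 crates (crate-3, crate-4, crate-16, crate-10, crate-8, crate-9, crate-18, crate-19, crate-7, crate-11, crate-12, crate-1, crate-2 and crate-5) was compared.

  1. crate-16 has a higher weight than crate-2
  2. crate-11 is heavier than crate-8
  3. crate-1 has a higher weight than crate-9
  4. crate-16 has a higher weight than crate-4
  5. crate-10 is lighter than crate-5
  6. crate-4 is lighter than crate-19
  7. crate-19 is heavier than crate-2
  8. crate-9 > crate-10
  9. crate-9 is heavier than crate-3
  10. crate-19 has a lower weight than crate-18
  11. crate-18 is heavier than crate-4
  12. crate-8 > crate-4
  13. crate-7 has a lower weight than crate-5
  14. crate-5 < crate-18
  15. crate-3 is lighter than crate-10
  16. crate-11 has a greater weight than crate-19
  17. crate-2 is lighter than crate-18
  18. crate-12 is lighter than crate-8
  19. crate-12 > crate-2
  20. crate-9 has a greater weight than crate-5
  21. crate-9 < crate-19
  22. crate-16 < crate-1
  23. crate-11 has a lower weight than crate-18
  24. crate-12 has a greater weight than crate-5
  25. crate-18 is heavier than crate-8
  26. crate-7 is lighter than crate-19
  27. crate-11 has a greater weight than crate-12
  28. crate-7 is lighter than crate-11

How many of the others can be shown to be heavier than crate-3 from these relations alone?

9

Directly above crate-3: crate-10, crate-9.
One step further: crate-5, crate-19, crate-1 (5 so far).
One step further: crate-12, crate-11, crate-18 (8 so far).
One step further: crate-8 (9 so far).
Nothing else is reachable above crate-3; 9 in all.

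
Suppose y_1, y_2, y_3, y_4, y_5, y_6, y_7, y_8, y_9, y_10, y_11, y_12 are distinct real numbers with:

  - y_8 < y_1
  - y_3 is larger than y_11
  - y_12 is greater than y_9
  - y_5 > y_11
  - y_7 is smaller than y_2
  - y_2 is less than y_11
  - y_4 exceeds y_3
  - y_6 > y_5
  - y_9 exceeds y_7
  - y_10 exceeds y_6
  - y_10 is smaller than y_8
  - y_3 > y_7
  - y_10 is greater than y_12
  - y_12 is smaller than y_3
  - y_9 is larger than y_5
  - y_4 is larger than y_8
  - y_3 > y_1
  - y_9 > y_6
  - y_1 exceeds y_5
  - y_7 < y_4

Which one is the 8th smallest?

Chaining the given pairs: y_7 < y_2 < y_11 < y_5 < y_6 < y_9 < y_12 < y_10 < y_8 < y_1 < y_3 < y_4.
The 8th smallest is y_10.

y_10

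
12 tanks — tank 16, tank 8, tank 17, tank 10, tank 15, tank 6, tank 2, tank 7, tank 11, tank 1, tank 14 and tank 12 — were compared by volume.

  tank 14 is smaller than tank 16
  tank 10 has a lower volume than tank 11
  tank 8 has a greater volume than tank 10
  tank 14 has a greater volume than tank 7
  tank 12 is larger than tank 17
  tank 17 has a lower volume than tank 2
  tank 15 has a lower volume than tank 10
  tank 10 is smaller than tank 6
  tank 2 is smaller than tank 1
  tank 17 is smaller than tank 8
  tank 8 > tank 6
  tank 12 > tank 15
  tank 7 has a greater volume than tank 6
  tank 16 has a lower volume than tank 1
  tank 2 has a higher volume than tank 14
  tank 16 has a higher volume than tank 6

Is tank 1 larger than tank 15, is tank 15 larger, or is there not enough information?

tank 15 < tank 10 and tank 10 < tank 6 give tank 15 < tank 6.
Then tank 6 < tank 16 extends the chain to tank 16.
With tank 16 < tank 1: tank 15 < tank 10 < tank 6 < tank 16 < tank 1.
So tank 1 is larger.

tank 1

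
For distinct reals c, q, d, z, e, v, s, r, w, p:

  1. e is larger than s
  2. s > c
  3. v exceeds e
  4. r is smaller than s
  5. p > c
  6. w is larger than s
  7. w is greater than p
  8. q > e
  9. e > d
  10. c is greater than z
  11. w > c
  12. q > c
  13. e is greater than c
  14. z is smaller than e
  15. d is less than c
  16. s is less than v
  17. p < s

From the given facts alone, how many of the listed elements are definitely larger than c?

6

From c the given relations immediately reach p, s, e, q, w.
From those, v — 6 in total.
No other element is forced above c by the given relations, so the count is 6.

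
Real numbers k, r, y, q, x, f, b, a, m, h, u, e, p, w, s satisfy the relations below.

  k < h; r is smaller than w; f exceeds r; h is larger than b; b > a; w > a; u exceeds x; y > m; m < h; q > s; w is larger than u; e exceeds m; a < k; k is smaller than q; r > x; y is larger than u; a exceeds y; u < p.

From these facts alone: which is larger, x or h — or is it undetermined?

h

x < u and u < y give x < y.
Then y < a extends the chain to a.
Then a < k extends the chain to k.
Then k < h extends the chain to h.
So h is larger.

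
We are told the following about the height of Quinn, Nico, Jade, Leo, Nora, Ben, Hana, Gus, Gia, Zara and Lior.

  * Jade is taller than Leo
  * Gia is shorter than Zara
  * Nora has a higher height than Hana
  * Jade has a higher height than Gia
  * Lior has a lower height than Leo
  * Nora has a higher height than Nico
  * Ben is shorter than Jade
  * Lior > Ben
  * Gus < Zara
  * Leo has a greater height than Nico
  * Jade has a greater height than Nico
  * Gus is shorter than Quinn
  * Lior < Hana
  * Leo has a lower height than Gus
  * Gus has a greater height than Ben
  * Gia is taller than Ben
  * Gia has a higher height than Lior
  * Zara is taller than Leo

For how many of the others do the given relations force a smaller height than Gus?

Directly below Gus: Ben, Leo.
One step further: Nico, Lior (4 so far).
No other element is forced below Gus by the given relations, so the count is 4.

4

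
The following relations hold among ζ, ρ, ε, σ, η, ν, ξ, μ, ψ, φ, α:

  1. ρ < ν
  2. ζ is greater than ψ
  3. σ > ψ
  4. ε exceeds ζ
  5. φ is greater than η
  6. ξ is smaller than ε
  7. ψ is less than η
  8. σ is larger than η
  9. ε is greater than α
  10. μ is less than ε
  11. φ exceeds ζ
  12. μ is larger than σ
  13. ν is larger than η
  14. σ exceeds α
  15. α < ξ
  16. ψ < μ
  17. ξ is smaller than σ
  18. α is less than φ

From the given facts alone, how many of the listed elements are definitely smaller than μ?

The elements the relations force below μ are ψ, η, α, ξ, σ — no chain reaches any other.
That is 5.

5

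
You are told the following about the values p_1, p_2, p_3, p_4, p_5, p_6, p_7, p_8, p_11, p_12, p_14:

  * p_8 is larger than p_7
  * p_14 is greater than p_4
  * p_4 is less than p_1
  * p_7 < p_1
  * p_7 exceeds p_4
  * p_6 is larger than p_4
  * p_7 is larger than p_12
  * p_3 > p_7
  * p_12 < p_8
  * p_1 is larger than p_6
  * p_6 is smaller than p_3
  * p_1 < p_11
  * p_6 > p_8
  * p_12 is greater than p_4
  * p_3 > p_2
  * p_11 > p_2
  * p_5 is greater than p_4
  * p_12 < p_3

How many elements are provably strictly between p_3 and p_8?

1

The relations place p_8 below p_3. An element lies strictly between them when it is forced above p_8 and also forced below p_3.
Above p_8: {p_6, p_1, p_11}. Below p_3: {p_4, p_12, p_7, p_2, p_6}.
Intersection: {p_6} — 1.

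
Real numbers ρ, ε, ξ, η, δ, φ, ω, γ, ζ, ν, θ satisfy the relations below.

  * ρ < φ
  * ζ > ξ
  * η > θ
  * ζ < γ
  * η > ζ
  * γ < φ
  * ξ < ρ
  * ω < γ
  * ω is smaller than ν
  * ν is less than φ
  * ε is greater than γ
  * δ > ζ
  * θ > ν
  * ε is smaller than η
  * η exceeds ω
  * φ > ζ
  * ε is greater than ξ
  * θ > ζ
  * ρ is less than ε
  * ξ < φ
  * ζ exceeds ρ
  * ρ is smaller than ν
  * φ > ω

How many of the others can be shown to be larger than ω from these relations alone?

6

The elements the relations force above ω are ν, γ, φ, θ, ε, η — no chain reaches any other.
That is 6.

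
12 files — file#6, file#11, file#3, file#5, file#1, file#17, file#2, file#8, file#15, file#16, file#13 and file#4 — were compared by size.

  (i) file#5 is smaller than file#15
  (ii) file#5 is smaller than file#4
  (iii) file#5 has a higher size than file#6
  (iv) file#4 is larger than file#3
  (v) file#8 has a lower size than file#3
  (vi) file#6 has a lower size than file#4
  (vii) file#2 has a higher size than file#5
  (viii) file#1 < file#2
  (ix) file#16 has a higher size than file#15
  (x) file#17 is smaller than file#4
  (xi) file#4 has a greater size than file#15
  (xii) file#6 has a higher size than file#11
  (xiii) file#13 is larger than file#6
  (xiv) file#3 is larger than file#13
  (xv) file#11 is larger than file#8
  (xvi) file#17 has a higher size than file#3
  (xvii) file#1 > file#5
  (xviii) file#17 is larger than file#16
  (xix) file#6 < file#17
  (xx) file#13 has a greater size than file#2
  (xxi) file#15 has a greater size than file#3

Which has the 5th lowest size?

file#1

Piecing the relations together gives one ordering: file#8 < file#11 < file#6 < file#5 < file#1 < file#2 < file#13 < file#3 < file#15 < file#16 < file#17 < file#4.
Counting 5 from the smallest end gives file#1.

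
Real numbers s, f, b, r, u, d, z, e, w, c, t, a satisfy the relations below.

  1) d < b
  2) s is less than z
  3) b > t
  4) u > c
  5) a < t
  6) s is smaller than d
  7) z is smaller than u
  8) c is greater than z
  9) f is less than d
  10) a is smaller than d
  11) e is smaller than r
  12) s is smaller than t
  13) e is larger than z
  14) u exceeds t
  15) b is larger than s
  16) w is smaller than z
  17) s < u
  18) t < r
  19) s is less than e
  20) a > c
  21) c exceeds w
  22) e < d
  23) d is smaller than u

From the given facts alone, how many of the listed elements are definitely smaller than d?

7

From d the given relations immediately reach s, f, a, e.
From those, z, c — 6 in total.
From those, w — 7 in total.
Nothing else is reachable below d; 7 in all.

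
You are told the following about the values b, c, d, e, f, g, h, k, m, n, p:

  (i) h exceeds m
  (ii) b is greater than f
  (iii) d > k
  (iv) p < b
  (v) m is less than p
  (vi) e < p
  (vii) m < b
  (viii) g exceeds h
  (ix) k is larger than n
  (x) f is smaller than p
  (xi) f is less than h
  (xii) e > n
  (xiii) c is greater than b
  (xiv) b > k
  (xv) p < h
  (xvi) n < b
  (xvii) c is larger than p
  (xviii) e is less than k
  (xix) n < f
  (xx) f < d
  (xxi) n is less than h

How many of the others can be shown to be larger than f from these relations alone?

From f the given relations immediately reach p, b, d, h.
From those, c, g — 6 in total.
Nothing else is reachable above f; 6 in all.

6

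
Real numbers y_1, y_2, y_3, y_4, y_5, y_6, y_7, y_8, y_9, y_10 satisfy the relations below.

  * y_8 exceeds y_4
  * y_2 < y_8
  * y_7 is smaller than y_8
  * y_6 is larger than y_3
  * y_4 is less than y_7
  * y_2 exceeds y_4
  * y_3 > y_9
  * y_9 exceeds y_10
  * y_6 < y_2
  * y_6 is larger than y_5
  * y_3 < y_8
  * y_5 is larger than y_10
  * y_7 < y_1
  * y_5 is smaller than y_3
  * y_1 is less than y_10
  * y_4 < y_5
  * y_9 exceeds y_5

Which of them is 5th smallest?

Chaining the given pairs: y_4 < y_7 < y_1 < y_10 < y_5 < y_9 < y_3 < y_6 < y_2 < y_8.
The 5th smallest is y_5.

y_5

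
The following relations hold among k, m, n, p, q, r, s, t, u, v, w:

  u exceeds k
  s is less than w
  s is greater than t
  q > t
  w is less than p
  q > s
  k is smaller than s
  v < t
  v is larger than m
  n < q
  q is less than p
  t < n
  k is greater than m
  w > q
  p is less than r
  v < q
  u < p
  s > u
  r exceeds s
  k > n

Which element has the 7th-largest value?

k

Piecing the relations together gives one ordering: m < v < t < n < k < u < s < q < w < p < r.
Counting 7 from the largest end gives k.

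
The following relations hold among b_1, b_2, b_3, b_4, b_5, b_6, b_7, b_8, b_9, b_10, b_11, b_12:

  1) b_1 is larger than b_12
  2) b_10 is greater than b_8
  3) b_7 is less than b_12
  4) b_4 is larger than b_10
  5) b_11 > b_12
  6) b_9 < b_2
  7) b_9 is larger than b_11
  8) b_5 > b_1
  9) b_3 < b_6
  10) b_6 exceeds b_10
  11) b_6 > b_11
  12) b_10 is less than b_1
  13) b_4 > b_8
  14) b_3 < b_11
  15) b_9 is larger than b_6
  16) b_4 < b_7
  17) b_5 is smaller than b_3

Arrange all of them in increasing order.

b_8 < b_10 < b_4 < b_7 < b_12 < b_1 < b_5 < b_3 < b_11 < b_6 < b_9 < b_2

Nothing is placed below b_8, so it is least; from there b_8 < b_10; b_10 < b_4; b_4 < b_7; b_7 < b_12; b_12 < b_1; b_1 < b_5; b_5 < b_3; b_3 < b_11; b_11 < b_6; b_6 < b_9; b_9 < b_2, each given directly.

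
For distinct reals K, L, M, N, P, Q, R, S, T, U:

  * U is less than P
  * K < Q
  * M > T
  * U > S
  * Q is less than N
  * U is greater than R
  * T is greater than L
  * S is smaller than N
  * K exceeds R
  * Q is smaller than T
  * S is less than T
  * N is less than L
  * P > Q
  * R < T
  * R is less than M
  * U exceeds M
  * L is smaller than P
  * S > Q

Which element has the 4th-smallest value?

S

Chaining the given pairs: R < K < Q < S < N < L < T < M < U < P.
The 4th smallest is S.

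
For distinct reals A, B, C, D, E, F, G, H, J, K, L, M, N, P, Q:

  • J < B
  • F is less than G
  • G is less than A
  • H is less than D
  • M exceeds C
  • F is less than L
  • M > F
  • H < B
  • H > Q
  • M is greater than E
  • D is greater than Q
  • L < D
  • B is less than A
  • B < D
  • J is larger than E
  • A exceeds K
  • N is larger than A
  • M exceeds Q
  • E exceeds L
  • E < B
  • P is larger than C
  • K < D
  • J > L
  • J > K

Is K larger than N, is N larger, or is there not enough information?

N

Link the given pairs in sequence: K < J; J < B; B < A; A < N.
Chaining these gives K < J < B < A < N.
So N is larger.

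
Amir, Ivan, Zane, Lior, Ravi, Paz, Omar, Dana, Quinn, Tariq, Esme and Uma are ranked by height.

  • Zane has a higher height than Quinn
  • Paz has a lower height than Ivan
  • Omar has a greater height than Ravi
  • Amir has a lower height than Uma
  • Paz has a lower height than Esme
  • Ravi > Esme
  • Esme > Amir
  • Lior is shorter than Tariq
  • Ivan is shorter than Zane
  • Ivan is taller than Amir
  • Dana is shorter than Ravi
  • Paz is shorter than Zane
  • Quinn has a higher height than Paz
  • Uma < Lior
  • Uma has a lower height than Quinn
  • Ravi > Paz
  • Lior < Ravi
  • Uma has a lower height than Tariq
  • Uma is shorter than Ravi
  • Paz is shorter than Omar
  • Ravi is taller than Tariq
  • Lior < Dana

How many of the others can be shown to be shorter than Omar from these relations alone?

The elements the relations force below Omar are Paz, Amir, Esme, Uma, Lior, Tariq, Dana, Ravi — no chain reaches any other.
That is 8.

8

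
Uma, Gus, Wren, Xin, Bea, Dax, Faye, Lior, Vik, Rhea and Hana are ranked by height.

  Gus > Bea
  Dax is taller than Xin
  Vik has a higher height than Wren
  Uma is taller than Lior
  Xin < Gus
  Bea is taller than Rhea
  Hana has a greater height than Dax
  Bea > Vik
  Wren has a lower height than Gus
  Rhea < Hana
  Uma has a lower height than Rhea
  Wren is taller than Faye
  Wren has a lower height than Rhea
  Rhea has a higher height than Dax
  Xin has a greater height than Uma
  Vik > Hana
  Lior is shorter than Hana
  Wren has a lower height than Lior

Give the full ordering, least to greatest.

Each adjacent pair is fixed by a given relation: Faye < Wren; Wren < Lior; Lior < Uma; Uma < Xin; Xin < Dax; Dax < Rhea; Rhea < Hana; Hana < Vik; Vik < Bea; Bea < Gus. Chaining them end to end gives the full order.

Faye < Wren < Lior < Uma < Xin < Dax < Rhea < Hana < Vik < Bea < Gus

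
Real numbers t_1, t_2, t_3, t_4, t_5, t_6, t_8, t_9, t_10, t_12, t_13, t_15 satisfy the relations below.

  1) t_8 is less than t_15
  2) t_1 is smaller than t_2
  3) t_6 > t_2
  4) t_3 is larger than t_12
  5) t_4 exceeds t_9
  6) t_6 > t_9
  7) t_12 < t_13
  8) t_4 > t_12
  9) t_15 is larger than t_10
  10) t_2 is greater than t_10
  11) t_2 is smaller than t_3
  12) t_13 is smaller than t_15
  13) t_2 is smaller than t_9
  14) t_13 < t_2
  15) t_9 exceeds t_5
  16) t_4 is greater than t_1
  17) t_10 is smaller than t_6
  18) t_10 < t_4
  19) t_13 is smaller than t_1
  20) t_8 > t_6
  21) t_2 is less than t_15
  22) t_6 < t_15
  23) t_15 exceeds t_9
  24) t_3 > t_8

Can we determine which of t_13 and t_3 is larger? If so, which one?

Chaining the given relations: t_13 < t_1 < t_2 < t_9 < t_6 < t_8 < t_3.
So t_3 is larger.

t_3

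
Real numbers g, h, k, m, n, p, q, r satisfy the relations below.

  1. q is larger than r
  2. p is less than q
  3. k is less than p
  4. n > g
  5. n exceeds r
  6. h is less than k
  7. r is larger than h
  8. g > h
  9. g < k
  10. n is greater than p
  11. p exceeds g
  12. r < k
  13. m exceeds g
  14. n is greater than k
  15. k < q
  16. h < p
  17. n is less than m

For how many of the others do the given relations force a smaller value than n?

The elements the relations force below n are h, g, r, k, p — no chain reaches any other.
That is 5.

5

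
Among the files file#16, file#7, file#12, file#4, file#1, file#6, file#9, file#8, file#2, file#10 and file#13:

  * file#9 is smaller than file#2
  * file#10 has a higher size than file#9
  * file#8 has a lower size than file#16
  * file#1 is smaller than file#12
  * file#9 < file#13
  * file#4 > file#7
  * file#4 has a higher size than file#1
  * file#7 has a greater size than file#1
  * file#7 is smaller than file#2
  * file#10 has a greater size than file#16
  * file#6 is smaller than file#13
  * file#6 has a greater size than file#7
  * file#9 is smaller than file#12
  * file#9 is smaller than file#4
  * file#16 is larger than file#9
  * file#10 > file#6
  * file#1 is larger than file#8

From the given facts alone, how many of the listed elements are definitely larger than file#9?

6

The elements the relations force above file#9 are file#16, file#4, file#10, file#12, file#13, file#2 — no chain reaches any other.
That is 6.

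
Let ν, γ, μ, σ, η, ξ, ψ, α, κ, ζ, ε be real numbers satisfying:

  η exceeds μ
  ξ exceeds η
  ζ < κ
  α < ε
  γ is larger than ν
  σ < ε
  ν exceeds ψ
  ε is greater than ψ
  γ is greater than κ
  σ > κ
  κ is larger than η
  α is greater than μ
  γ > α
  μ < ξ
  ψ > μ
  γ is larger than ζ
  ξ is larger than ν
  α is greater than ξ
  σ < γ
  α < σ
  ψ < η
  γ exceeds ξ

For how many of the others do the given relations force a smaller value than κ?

4

The elements the relations force below κ are ζ, μ, ψ, η — no chain reaches any other.
That is 4.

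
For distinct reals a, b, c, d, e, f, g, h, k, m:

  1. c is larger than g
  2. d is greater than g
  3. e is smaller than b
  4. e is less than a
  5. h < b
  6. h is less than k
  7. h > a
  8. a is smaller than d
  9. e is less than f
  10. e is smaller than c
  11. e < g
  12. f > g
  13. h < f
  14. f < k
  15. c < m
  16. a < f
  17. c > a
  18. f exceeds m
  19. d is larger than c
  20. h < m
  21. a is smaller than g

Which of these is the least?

a is not least since e < a; g is not least since e < g; c is not least since a < c; h is not least since a < h; m is not least since h < m; b is not least since h < b; d is not least since c < d; f is not least since e < f; k is not least since h < k.
Only e has nothing below it, so e is the least.

e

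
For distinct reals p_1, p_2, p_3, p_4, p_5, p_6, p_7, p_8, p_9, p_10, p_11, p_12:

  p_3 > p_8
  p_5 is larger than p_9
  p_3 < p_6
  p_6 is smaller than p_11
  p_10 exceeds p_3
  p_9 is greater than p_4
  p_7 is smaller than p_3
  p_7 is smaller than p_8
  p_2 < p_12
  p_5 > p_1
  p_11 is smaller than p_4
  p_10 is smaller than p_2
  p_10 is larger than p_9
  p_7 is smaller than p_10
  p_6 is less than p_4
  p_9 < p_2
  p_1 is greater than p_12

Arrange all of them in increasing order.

p_7 < p_8 < p_3 < p_6 < p_11 < p_4 < p_9 < p_10 < p_2 < p_12 < p_1 < p_5

Nothing is placed below p_7, so it is least; from there p_7 < p_8; p_8 < p_3; p_3 < p_6; p_6 < p_11; p_11 < p_4; p_4 < p_9; p_9 < p_10; p_10 < p_2; p_2 < p_12; p_12 < p_1; p_1 < p_5, each given directly.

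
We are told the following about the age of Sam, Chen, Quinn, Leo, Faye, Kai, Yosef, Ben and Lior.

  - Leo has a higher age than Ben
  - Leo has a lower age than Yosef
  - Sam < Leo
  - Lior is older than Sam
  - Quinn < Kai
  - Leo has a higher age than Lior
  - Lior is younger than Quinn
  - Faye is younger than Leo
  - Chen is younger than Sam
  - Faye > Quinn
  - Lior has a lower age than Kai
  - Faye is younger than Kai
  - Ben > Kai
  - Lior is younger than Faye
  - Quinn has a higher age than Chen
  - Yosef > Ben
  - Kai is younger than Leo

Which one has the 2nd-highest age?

Leo

Piecing the relations together gives one ordering: Chen < Sam < Lior < Quinn < Faye < Kai < Ben < Leo < Yosef.
The 2nd largest is Leo.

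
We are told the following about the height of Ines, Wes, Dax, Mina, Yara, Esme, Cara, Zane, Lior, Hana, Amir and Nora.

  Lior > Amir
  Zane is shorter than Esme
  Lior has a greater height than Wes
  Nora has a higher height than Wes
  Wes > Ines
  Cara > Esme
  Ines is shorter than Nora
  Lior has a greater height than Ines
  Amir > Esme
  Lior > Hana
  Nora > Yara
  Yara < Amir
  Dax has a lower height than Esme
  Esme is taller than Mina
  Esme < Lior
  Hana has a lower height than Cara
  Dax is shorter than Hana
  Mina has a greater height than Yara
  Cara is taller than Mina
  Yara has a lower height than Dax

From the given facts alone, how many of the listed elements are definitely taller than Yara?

8

Directly above Yara: Dax, Mina, Amir, Nora.
One step further: Esme, Hana, Cara, Lior (8 so far).
No other element is forced above Yara by the given relations, so the count is 8.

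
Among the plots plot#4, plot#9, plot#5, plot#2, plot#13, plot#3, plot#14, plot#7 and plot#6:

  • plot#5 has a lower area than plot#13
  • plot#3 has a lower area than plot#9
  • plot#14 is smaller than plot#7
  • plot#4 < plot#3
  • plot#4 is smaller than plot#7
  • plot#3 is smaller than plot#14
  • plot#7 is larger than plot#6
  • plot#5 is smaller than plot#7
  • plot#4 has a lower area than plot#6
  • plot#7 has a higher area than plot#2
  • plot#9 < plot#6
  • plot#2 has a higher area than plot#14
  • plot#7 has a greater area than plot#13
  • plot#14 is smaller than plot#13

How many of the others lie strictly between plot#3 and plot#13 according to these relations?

1

Chaining upward from plot#3 reaches: plot#14, plot#2, plot#9, plot#6, plot#7.
Chaining downward from plot#13 reaches: plot#4, plot#14, plot#5.
Strictly between plot#3 and plot#13 are those in both lists: plot#14 — 1 element.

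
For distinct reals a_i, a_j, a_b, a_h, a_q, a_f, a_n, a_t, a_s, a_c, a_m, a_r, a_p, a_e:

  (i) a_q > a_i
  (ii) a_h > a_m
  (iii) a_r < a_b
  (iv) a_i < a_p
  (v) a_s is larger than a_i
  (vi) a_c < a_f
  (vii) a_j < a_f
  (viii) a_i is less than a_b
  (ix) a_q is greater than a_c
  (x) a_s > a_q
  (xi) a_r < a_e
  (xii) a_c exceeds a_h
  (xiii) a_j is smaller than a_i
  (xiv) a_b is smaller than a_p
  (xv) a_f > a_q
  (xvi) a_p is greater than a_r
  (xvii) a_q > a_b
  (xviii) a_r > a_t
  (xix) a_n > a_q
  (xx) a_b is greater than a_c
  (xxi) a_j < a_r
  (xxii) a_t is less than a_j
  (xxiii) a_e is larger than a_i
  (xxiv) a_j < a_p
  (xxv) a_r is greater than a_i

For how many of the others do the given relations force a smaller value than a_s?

From a_s the given relations immediately reach a_i, a_q.
From those, a_j, a_c, a_b — 5 in total.
From those, a_t, a_h, a_r — 8 in total.
From those, a_m — 9 in total.
Nothing else is reachable below a_s; 9 in all.

9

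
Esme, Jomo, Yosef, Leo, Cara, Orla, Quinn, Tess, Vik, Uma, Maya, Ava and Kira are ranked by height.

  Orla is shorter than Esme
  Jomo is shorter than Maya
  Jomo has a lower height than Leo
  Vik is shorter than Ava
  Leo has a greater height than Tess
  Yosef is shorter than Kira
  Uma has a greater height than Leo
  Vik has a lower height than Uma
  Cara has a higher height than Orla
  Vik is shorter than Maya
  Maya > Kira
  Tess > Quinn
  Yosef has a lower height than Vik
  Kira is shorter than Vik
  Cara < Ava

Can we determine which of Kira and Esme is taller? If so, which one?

undetermined

Following every chain through Kira: above Kira we get Vik, Uma, Maya, Ava; below Kira we get Yosef.
Esme is not reached, and no chain runs the other way from Esme to Kira.
So the given relations leave the order of Kira and Esme undetermined.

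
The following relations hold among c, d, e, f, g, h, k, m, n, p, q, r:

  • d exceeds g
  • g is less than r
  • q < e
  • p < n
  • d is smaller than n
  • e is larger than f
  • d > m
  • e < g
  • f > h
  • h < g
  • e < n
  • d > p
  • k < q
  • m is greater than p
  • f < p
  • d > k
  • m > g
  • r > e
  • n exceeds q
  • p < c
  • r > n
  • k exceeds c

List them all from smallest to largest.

Nothing is placed below h, so it is least; from there h < f; f < p; p < c; c < k; k < q; q < e; e < g; g < m; m < d; d < n; n < r, each given directly.

h < f < p < c < k < q < e < g < m < d < n < r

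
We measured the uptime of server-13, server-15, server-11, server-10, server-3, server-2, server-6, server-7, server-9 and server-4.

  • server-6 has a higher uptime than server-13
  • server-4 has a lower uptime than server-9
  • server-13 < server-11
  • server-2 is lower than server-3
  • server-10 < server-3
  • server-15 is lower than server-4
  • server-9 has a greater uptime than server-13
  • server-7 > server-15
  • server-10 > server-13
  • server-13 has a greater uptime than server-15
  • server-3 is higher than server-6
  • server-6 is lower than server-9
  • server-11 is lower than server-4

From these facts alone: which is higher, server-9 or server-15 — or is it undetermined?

server-15 < server-13 < server-11 < server-4 < server-9, by transitivity through server-13, server-11, server-4.
So server-9 is higher.

server-9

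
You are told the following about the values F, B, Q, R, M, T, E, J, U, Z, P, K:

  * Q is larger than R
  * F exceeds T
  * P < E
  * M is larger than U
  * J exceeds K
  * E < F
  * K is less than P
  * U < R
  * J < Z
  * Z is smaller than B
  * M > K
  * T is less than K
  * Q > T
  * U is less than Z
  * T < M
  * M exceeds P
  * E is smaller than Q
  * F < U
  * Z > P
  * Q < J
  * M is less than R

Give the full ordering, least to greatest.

T < K < P < E < F < U < M < R < Q < J < Z < B

The consecutive links are each given: T < K; K < P; P < E; E < F; F < U; U < M; M < R; R < Q; Q < J; J < Z; Z < B.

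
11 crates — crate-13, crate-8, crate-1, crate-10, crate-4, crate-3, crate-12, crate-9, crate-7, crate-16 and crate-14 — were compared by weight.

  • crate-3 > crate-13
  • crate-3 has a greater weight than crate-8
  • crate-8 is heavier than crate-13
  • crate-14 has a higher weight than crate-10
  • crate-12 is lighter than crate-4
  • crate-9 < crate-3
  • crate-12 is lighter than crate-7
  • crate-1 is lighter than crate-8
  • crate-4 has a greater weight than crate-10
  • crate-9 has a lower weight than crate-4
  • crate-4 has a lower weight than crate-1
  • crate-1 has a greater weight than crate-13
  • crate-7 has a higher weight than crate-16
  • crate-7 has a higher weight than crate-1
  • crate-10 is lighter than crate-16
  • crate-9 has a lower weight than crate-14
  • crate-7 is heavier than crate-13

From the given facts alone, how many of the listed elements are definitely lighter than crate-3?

From crate-3 the given relations immediately reach crate-9, crate-13, crate-8.
From those, crate-1 — 4 in total.
From those, crate-4 — 5 in total.
From those, crate-12, crate-10 — 7 in total.
Nothing else is reachable below crate-3; 7 in all.

7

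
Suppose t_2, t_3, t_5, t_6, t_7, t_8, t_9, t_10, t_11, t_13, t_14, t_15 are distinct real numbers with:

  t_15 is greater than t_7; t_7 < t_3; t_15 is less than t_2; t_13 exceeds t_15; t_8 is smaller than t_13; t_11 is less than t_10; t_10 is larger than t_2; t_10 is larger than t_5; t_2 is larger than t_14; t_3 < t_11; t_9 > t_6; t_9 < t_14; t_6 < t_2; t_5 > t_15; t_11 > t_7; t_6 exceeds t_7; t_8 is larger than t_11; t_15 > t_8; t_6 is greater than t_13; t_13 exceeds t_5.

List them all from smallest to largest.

Each adjacent pair is fixed by a given relation: t_7 < t_3; t_3 < t_11; t_11 < t_8; t_8 < t_15; t_15 < t_5; t_5 < t_13; t_13 < t_6; t_6 < t_9; t_9 < t_14; t_14 < t_2; t_2 < t_10. Chaining them end to end gives the full order.

t_7 < t_3 < t_11 < t_8 < t_15 < t_5 < t_13 < t_6 < t_9 < t_14 < t_2 < t_10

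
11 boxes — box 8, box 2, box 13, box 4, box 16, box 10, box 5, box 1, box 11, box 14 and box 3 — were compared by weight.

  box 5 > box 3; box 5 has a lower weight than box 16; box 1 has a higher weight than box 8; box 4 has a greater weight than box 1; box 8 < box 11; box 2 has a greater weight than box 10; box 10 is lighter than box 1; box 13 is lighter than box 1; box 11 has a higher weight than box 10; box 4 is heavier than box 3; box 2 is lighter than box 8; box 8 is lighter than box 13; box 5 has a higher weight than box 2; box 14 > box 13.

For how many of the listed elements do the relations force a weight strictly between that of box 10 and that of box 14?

Chaining upward from box 10 reaches: box 2, box 8, box 11, box 5, box 13, box 16, box 1, box 4.
Chaining downward from box 14 reaches: box 2, box 8, box 13.
Strictly between box 10 and box 14 are those in both lists: box 2, box 8, box 13 — 3 elements.

3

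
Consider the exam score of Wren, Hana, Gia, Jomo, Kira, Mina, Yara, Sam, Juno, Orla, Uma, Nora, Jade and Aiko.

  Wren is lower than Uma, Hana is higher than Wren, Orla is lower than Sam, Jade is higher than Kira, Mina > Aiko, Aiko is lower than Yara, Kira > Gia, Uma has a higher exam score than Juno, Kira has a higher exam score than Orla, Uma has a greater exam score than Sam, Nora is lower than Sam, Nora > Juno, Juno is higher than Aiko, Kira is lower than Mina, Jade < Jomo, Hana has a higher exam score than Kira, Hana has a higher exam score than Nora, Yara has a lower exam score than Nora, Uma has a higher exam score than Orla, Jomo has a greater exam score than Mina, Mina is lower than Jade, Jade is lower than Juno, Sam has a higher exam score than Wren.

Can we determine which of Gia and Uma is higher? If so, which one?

Uma

The relevant relations are Gia < Kira; Kira < Mina; Mina < Jade; Jade < Juno; Juno < Nora; Nora < Sam; Sam < Uma.
Together: Gia < Kira < Mina < Jade < Juno < Nora < Sam < Uma.
So Uma is higher.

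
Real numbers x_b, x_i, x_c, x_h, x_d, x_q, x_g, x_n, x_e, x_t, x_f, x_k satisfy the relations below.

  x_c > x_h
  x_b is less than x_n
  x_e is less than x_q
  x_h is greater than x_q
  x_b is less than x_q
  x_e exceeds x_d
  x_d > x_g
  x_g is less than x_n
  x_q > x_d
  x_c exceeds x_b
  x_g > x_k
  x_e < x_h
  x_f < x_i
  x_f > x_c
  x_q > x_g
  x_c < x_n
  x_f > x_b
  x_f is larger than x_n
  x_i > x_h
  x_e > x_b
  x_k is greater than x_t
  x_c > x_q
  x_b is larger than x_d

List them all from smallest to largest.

Nothing is placed below x_t, so it is least; from there x_t < x_k; x_k < x_g; x_g < x_d; x_d < x_b; x_b < x_e; x_e < x_q; x_q < x_h; x_h < x_c; x_c < x_n; x_n < x_f; x_f < x_i, each given directly.

x_t < x_k < x_g < x_d < x_b < x_e < x_q < x_h < x_c < x_n < x_f < x_i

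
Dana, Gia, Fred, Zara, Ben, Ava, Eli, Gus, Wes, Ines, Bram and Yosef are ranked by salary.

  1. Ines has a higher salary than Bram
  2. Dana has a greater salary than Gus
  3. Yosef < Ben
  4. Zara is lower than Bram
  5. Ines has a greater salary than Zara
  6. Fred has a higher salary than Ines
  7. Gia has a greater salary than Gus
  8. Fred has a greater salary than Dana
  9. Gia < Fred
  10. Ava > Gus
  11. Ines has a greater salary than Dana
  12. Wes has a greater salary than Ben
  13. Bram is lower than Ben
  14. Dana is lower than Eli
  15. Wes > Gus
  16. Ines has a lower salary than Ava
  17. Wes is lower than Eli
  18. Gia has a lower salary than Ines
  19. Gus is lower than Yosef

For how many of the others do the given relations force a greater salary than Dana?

4

The elements the relations force above Dana are Ines, Eli, Fred, Ava — no chain reaches any other.
That is 4.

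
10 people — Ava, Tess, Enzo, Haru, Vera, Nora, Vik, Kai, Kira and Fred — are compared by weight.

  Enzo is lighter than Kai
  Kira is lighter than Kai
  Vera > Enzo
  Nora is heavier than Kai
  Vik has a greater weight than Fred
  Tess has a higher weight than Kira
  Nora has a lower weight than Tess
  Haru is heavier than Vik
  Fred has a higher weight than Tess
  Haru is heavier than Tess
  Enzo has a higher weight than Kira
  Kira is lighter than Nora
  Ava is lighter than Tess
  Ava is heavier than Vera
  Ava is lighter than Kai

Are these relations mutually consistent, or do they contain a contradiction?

The single ordering Kira < Enzo < Vera < Ava < Kai < Nora < Tess < Fred < Vik < Haru satisfies every listed relation, so no contradiction arises.

consistent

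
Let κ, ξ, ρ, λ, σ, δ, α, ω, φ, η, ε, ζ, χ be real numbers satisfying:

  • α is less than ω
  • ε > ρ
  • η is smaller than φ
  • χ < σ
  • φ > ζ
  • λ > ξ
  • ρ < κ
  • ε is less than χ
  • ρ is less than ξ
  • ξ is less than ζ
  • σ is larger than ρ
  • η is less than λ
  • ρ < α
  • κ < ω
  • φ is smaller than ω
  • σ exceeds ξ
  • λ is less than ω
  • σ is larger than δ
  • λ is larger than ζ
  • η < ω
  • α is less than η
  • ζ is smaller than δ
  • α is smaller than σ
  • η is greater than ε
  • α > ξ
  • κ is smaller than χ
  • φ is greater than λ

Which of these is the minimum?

ξ is not least since ρ < ξ; ε is not least since ρ < ε; ζ is not least since ξ < ζ; κ is not least since ρ < κ; α is not least since ρ < α; δ is not least since ζ < δ; χ is not least since ε < χ; η is not least since ε < η; λ is not least since η < λ; φ is not least since ζ < φ; ω is not least since λ < ω; σ is not least since δ < σ.
Only ρ has nothing below it, so ρ is the minimum.

ρ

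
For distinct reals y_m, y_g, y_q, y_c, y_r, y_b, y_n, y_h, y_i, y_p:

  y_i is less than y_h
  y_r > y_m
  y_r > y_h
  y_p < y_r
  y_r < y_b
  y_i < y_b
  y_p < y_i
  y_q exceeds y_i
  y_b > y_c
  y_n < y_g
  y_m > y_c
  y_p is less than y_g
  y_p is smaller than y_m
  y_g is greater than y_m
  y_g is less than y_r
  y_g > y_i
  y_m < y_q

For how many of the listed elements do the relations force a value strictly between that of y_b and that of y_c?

The relations place y_c below y_b. An element lies strictly between them when it is forced above y_c and also forced below y_b.
Above y_c: {y_m, y_g, y_r, y_q}. Below y_b: {y_p, y_i, y_n, y_h, y_m, y_g, y_r}.
Intersection: {y_m, y_g, y_r} — 3.

3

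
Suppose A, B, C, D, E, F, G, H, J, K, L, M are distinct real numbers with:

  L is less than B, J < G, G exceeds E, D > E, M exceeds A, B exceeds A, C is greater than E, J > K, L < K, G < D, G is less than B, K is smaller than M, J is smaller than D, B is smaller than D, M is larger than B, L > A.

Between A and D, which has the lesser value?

A < L and L < K give A < K.
With K < J: A < L < K < J.
With J < G: A < L < K < J < G.
With G < B: A < L < K < J < G < B.
With B < D: A < L < K < J < G < B < D.
So A < D; A is the smaller of the two.

A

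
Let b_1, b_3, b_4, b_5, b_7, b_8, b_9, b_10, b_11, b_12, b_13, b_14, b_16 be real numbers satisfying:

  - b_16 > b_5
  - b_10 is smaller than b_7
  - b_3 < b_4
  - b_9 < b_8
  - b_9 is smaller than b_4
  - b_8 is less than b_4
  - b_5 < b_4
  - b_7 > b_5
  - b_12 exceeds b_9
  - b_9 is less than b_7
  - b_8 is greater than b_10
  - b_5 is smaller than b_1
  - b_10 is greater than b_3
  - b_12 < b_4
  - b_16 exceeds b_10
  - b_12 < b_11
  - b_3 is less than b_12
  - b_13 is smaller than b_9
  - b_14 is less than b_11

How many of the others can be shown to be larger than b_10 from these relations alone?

The elements the relations force above b_10 are b_8, b_7, b_4, b_16 — no chain reaches any other.
That is 4.

4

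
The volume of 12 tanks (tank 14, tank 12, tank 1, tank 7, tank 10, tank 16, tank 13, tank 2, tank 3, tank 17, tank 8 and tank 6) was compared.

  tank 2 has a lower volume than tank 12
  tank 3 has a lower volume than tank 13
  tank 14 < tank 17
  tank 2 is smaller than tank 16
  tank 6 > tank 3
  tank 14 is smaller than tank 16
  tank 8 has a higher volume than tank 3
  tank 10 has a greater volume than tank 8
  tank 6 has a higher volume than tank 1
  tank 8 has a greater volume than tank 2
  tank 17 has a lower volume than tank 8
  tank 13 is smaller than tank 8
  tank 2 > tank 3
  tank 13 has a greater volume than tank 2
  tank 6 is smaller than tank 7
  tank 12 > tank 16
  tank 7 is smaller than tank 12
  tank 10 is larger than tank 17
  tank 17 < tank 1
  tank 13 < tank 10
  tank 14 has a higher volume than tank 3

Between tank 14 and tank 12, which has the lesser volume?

tank 14 < tank 17 and tank 17 < tank 1 give tank 14 < tank 1.
With tank 1 < tank 6: tank 14 < tank 17 < tank 1 < tank 6.
With tank 6 < tank 7: tank 14 < tank 17 < tank 1 < tank 6 < tank 7.
Then tank 7 < tank 12 extends the chain to tank 12.
So tank 14 < tank 12; tank 14 is the smaller of the two.

tank 14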